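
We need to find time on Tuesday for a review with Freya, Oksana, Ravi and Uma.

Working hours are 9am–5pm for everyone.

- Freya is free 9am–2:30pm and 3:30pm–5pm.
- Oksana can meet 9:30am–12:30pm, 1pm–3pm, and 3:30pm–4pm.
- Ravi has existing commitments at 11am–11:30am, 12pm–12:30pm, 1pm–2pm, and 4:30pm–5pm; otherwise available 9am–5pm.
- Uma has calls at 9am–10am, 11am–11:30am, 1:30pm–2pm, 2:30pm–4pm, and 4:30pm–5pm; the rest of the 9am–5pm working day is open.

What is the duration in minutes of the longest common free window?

Ravi free within 09:00–17:00: 09:00–11:00, 11:30–12:00, 12:30–13:00, 14:00–16:30.
Uma free within 09:00–17:00: 10:00–11:00, 11:30–13:30, 14:00–14:30, 16:00–16:30.
Freya ∩ Oksana: 09:30–12:30, 13:00–14:30, 15:30–16:00.
Freya ∩ Oksana ∩ Ravi: 09:30–11:00, 11:30–12:00, 14:00–14:30, 15:30–16:00.
Freya ∩ Oksana ∩ Ravi ∩ Uma: 10:00–11:00, 11:30–12:00, 14:00–14:30.
Common window lengths: 60, 30, 30 min; longest is 60.

60 minutes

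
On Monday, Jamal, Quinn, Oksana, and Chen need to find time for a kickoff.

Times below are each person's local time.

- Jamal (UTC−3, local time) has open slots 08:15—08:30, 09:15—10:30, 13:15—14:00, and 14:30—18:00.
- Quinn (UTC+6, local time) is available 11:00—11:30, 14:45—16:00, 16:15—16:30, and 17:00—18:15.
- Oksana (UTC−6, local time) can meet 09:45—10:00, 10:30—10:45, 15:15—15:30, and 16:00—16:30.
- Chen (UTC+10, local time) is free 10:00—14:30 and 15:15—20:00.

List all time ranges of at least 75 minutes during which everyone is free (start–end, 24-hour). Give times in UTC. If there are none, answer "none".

none

Jamal → UTC: 11:15–11:30, 12:15–13:30, 16:15–17:00, 17:30–21:00.
Quinn → UTC: 05:00–05:30, 08:45–10:00, 10:15–10:30, 11:00–12:15.
Oksana → UTC: 15:45–16:00, 16:30–16:45, 21:15–21:30, 22:00–22:30.
Chen → UTC: 00:00–04:30, 05:15–10:00.
Jamal ∩ Quinn: 11:15–11:30.
Jamal ∩ Quinn ∩ Oksana: (none).
Jamal ∩ Quinn ∩ Oksana ∩ Chen: (none).
Windows ≥ 75 min: (none).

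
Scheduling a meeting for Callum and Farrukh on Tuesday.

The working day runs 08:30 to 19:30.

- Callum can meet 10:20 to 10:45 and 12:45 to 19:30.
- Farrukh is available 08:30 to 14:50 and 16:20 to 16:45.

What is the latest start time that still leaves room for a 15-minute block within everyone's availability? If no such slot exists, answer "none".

Callum ∩ Farrukh: 10:20–10:45, 12:45–14:50, 16:20–16:45.
Windows ≥ 15 min: 10:20–10:45, 12:45–14:50, 16:20–16:45.
Latest start in the last window 16:20–16:45 is 16:45 − 15 min = 16:30.

16:30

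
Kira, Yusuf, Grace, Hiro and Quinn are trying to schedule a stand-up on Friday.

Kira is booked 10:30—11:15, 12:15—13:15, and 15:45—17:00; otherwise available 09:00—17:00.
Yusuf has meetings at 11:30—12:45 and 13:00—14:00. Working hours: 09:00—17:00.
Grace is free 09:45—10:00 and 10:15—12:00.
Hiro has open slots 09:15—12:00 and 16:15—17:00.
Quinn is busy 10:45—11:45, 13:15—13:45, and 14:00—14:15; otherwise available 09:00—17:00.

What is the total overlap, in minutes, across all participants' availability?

30 minutes

Kira free within 09:00–17:00: 09:00–10:30, 11:15–12:15, 13:15–15:45.
Yusuf free within 09:00–17:00: 09:00–11:30, 12:45–13:00, 14:00–17:00.
Quinn free within 09:00–17:00: 09:00–10:45, 11:45–13:15, 13:45–14:00, 14:15–17:00.
Kira ∩ Yusuf: 09:00–10:30, 11:15–11:30, 14:00–15:45.
Kira ∩ Yusuf ∩ Grace: 09:45–10:00, 10:15–10:30, 11:15–11:30.
Kira ∩ Yusuf ∩ Grace ∩ Hiro: 09:45–10:00, 10:15–10:30, 11:15–11:30.
Kira ∩ Yusuf ∩ Grace ∩ Hiro ∩ Quinn: 09:45–10:00, 10:15–10:30.
Total common minutes: 15 + 15 = 30.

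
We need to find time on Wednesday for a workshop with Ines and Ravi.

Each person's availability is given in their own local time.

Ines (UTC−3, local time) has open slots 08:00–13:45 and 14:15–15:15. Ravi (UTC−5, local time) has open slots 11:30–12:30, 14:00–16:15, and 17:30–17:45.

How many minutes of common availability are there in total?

Ines → UTC: 11:00–16:45, 17:15–18:15.
Ravi → UTC: 16:30–17:30, 19:00–21:15, 22:30–22:45.
Ines ∩ Ravi: 16:30–16:45, 17:15–17:30.
Total common minutes: 15 + 15 = 30.

30 minutes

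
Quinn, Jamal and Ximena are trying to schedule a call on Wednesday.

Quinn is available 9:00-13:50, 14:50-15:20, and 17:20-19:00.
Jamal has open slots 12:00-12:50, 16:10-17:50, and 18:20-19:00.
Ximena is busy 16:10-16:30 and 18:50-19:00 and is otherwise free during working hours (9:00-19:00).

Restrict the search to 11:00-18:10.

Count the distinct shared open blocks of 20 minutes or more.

2

Ximena free within 09:00–19:00: 09:00–16:10, 16:30–18:50.
Quinn ∩ Jamal: 12:00–12:50, 17:20–17:50, 18:20–19:00.
Quinn ∩ Jamal ∩ Ximena: 12:00–12:50, 17:20–17:50, 18:20–18:50.
Restricted to 11:00–18:10: 12:00–12:50, 17:20–17:50.
Windows ≥ 20 min: 12:00–12:50, 17:20–17:50.
That's 2 windows.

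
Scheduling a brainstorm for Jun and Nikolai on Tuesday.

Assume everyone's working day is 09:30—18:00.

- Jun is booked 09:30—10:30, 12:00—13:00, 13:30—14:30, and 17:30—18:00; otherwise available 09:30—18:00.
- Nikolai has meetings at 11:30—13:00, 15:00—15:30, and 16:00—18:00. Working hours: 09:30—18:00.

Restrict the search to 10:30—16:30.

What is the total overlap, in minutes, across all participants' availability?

150 minutes

Jun free within 09:30–18:00: 10:30–12:00, 13:00–13:30, 14:30–17:30.
Nikolai free within 09:30–18:00: 09:30–11:30, 13:00–15:00, 15:30–16:00.
Jun ∩ Nikolai: 10:30–11:30, 13:00–13:30, 14:30–15:00, 15:30–16:00.
Restricted to 10:30–16:30: 10:30–11:30, 13:00–13:30, 14:30–15:00, 15:30–16:00.
Total common minutes: 60 + 30 + 30 + 30 = 150.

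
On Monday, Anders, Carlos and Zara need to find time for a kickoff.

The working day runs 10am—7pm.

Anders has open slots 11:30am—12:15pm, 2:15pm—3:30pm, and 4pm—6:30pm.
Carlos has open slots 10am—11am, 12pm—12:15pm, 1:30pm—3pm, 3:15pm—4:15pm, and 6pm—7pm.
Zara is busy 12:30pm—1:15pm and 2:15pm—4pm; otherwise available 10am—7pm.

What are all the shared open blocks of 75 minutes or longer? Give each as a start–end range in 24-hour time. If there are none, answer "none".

Zara free within 10:00–19:00: 10:00–12:30, 13:15–14:15, 16:00–19:00.
Anders ∩ Carlos: 12:00–12:15, 14:15–15:00, 15:15–15:30, 16:00–16:15, 18:00–18:30.
Anders ∩ Carlos ∩ Zara: 12:00–12:15, 16:00–16:15, 18:00–18:30.
Windows ≥ 75 min: (none).

none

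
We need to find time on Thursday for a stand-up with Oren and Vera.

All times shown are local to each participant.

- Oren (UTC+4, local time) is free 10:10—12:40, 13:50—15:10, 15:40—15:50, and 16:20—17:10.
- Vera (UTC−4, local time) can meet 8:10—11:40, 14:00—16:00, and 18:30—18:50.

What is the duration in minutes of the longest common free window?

Oren → UTC: 06:10–08:40, 09:50–11:10, 11:40–11:50, 12:20–13:10.
Vera → UTC: 12:10–15:40, 18:00–20:00, 22:30–22:50.
Oren ∩ Vera: 12:20–13:10.
Single common window of 50 minutes.

50 minutes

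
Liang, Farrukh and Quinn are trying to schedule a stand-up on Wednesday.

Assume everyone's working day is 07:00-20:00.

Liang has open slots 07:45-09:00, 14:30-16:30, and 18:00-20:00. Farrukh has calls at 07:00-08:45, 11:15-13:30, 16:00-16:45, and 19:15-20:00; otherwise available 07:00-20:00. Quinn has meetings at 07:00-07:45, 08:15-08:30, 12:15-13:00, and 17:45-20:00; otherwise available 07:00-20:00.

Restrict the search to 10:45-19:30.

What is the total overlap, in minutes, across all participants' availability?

Farrukh free within 07:00–20:00: 08:45–11:15, 13:30–16:00, 16:45–19:15.
Quinn free within 07:00–20:00: 07:45–08:15, 08:30–12:15, 13:00–17:45.
Liang ∩ Farrukh: 08:45–09:00, 14:30–16:00, 18:00–19:15.
Liang ∩ Farrukh ∩ Quinn: 08:45–09:00, 14:30–16:00.
Restricted to 10:45–19:30: 14:30–16:00.
Total common minutes: 90.

90 minutes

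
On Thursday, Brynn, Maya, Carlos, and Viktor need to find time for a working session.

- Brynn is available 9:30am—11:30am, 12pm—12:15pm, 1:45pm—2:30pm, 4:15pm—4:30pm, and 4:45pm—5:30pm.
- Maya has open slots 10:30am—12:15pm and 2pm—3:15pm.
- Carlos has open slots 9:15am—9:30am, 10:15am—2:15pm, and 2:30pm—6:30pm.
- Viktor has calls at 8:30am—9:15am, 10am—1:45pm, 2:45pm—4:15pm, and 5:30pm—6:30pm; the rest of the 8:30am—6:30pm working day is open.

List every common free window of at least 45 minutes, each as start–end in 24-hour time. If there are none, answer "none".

Viktor free within 08:30–18:30: 09:15–10:00, 13:45–14:45, 16:15–17:30.
Brynn ∩ Maya: 10:30–11:30, 12:00–12:15, 14:00–14:30.
Brynn ∩ Maya ∩ Carlos: 10:30–11:30, 12:00–12:15, 14:00–14:15.
Brynn ∩ Maya ∩ Carlos ∩ Viktor: 14:00–14:15.
Windows ≥ 45 min: (none).

none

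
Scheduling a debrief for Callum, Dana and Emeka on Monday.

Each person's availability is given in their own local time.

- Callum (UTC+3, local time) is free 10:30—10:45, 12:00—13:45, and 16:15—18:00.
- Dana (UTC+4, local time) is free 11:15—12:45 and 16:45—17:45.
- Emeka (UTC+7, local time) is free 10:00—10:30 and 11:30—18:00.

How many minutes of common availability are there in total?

Callum → UTC: 07:30–07:45, 09:00–10:45, 13:15–15:00.
Dana → UTC: 07:15–08:45, 12:45–13:45.
Emeka → UTC: 03:00–03:30, 04:30–11:00.
Callum ∩ Dana: 07:30–07:45, 13:15–13:45.
Callum ∩ Dana ∩ Emeka: 07:30–07:45.
Total common minutes: 15.

15 minutes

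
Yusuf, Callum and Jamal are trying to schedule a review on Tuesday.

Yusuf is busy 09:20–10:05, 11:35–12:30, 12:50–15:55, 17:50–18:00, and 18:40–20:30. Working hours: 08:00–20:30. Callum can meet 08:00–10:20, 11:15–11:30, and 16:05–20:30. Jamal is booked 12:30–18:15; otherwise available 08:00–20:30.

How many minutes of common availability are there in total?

Yusuf free within 08:00–20:30: 08:00–09:20, 10:05–11:35, 12:30–12:50, 15:55–17:50, 18:00–18:40.
Jamal free within 08:00–20:30: 08:00–12:30, 18:15–20:30.
Yusuf ∩ Callum: 08:00–09:20, 10:05–10:20, 11:15–11:30, 16:05–17:50, 18:00–18:40.
Yusuf ∩ Callum ∩ Jamal: 08:00–09:20, 10:05–10:20, 11:15–11:30, 18:15–18:40.
Total common minutes: 80 + 15 + 15 + 25 = 135.

135 minutes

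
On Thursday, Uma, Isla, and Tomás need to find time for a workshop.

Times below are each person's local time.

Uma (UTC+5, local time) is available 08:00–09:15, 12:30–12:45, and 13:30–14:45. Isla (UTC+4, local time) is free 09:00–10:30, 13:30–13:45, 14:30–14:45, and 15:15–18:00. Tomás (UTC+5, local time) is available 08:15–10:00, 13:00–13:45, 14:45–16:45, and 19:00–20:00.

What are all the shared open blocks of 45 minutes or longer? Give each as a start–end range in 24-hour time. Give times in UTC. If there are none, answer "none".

none

Uma → UTC: 03:00–04:15, 07:30–07:45, 08:30–09:45.
Isla → UTC: 05:00–06:30, 09:30–09:45, 10:30–10:45, 11:15–14:00.
Tomás → UTC: 03:15–05:00, 08:00–08:45, 09:45–11:45, 14:00–15:00.
Uma ∩ Isla: 09:30–09:45.
Uma ∩ Isla ∩ Tomás: (none).
Windows ≥ 45 min: (none).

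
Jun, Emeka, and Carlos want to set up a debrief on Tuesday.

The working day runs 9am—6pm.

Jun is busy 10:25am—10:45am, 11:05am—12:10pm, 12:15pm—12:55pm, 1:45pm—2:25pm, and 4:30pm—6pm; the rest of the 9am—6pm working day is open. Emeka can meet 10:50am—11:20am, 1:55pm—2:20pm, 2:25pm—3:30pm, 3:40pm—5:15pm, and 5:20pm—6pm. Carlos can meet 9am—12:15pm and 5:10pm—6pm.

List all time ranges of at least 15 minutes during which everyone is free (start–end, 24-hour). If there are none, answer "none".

10:50–11:05

Jun free within 09:00–18:00: 09:00–10:25, 10:45–11:05, 12:10–12:15, 12:55–13:45, 14:25–16:30.
Jun ∩ Emeka: 10:50–11:05, 14:25–15:30, 15:40–16:30.
Jun ∩ Emeka ∩ Carlos: 10:50–11:05.
Windows ≥ 15 min: 10:50–11:05.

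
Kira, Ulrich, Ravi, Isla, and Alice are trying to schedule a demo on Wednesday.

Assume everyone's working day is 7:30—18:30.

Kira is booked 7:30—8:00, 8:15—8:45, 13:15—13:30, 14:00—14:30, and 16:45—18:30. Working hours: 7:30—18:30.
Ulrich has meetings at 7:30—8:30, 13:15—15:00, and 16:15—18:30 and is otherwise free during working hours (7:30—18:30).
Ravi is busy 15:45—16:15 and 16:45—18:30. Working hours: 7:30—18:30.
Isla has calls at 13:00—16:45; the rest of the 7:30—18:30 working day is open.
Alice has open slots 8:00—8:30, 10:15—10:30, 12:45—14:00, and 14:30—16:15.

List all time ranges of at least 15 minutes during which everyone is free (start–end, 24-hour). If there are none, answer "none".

Kira free within 07:30–18:30: 08:00–08:15, 08:45–13:15, 13:30–14:00, 14:30–16:45.
Ulrich free within 07:30–18:30: 08:30–13:15, 15:00–16:15.
Ravi free within 07:30–18:30: 07:30–15:45, 16:15–16:45.
Isla free within 07:30–18:30: 07:30–13:00, 16:45–18:30.
Kira ∩ Ulrich: 08:45–13:15, 15:00–16:15.
Kira ∩ Ulrich ∩ Ravi: 08:45–13:15, 15:00–15:45.
Kira ∩ Ulrich ∩ Ravi ∩ Isla: 08:45–13:00.
Kira ∩ Ulrich ∩ Ravi ∩ Isla ∩ Alice: 10:15–10:30, 12:45–13:00.
Windows ≥ 15 min: 10:15–10:30, 12:45–13:00.

10:15–10:30, 12:45–13:00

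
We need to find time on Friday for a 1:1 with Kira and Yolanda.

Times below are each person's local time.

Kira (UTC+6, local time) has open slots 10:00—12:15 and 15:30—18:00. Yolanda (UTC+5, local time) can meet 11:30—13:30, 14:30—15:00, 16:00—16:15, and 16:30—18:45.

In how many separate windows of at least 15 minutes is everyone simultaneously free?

Kira → UTC: 04:00–06:15, 09:30–12:00.
Yolanda → UTC: 06:30–08:30, 09:30–10:00, 11:00–11:15, 11:30–13:45.
Kira ∩ Yolanda: 09:30–10:00, 11:00–11:15, 11:30–12:00.
Windows ≥ 15 min: 09:30–10:00, 11:00–11:15, 11:30–12:00.
That's 3 windows.

3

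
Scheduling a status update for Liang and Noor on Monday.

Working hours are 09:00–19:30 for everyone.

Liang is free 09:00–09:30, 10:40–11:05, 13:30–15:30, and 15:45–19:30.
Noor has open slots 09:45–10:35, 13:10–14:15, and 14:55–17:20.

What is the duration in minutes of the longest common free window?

95 minutes

Liang ∩ Noor: 13:30–14:15, 14:55–15:30, 15:45–17:20.
Common window lengths: 45, 35, 95 min; longest is 95.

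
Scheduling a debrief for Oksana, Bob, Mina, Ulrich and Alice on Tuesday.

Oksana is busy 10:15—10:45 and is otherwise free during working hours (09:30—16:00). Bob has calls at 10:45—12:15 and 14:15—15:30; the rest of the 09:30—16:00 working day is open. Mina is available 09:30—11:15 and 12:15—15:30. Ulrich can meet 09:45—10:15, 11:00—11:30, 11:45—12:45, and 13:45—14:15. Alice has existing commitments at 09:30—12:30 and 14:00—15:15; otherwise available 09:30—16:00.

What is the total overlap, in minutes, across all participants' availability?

30 minutes

Oksana free within 09:30–16:00: 09:30–10:15, 10:45–16:00.
Bob free within 09:30–16:00: 09:30–10:45, 12:15–14:15, 15:30–16:00.
Alice free within 09:30–16:00: 12:30–14:00, 15:15–16:00.
Oksana ∩ Bob: 09:30–10:15, 12:15–14:15, 15:30–16:00.
Oksana ∩ Bob ∩ Mina: 09:30–10:15, 12:15–14:15.
Oksana ∩ Bob ∩ Mina ∩ Ulrich: 09:45–10:15, 12:15–12:45, 13:45–14:15.
Oksana ∩ Bob ∩ Mina ∩ Ulrich ∩ Alice: 12:30–12:45, 13:45–14:00.
Total common minutes: 15 + 15 = 30.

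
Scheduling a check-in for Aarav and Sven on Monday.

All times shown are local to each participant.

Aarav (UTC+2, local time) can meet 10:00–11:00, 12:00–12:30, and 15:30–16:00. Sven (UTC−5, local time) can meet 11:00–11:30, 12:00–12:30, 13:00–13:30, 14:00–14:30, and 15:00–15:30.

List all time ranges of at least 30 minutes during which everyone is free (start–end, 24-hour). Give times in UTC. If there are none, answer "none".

none

Aarav → UTC: 08:00–09:00, 10:00–10:30, 13:30–14:00.
Sven → UTC: 16:00–16:30, 17:00–17:30, 18:00–18:30, 19:00–19:30, 20:00–20:30.
Aarav ∩ Sven: (none).
Windows ≥ 30 min: (none).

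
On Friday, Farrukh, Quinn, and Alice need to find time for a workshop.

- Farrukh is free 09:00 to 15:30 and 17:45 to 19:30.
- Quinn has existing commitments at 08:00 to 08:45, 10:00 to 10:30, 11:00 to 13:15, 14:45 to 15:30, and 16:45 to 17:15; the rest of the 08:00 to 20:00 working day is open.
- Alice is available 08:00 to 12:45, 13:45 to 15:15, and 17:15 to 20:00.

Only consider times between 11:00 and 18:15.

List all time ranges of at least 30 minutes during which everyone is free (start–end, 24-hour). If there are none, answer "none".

Quinn free within 08:00–20:00: 08:45–10:00, 10:30–11:00, 13:15–14:45, 15:30–16:45, 17:15–20:00.
Farrukh ∩ Quinn: 09:00–10:00, 10:30–11:00, 13:15–14:45, 17:45–19:30.
Farrukh ∩ Quinn ∩ Alice: 09:00–10:00, 10:30–11:00, 13:45–14:45, 17:45–19:30.
Restricted to 11:00–18:15: 13:45–14:45, 17:45–18:15.
Windows ≥ 30 min: 13:45–14:45, 17:45–18:15.

13:45–14:45, 17:45–18:15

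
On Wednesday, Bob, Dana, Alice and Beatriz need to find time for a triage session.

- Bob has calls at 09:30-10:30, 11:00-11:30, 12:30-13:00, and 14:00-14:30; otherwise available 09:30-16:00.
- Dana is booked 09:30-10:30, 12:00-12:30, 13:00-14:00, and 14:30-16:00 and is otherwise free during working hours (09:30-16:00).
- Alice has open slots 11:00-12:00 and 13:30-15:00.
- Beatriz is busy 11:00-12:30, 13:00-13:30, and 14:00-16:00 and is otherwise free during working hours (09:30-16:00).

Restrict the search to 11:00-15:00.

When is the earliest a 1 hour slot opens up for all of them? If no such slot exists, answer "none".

none

Bob free within 09:30–16:00: 10:30–11:00, 11:30–12:30, 13:00–14:00, 14:30–16:00.
Dana free within 09:30–16:00: 10:30–12:00, 12:30–13:00, 14:00–14:30.
Beatriz free within 09:30–16:00: 09:30–11:00, 12:30–13:00, 13:30–14:00.
Bob ∩ Dana: 10:30–11:00, 11:30–12:00.
Bob ∩ Dana ∩ Alice: 11:30–12:00.
Bob ∩ Dana ∩ Alice ∩ Beatriz: (none).
Restricted to 11:00–15:00: (none).
Windows ≥ 60 min: (none).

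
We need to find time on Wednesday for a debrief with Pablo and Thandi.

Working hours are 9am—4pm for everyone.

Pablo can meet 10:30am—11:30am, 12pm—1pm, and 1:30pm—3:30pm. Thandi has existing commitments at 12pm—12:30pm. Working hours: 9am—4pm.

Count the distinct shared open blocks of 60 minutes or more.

Thandi free within 09:00–16:00: 09:00–12:00, 12:30–16:00.
Pablo ∩ Thandi: 10:30–11:30, 12:30–13:00, 13:30–15:30.
Windows ≥ 60 min: 10:30–11:30, 13:30–15:30.
That's 2 windows.

2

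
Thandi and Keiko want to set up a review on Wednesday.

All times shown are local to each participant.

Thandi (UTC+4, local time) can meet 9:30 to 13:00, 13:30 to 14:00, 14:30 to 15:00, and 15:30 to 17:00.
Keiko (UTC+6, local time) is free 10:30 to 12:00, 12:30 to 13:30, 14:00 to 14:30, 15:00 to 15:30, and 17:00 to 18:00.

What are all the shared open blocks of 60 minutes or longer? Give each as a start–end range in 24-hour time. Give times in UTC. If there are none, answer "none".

Thandi → UTC: 05:30–09:00, 09:30–10:00, 10:30–11:00, 11:30–13:00.
Keiko → UTC: 04:30–06:00, 06:30–07:30, 08:00–08:30, 09:00–09:30, 11:00–12:00.
Thandi ∩ Keiko: 05:30–06:00, 06:30–07:30, 08:00–08:30, 11:30–12:00.
Windows ≥ 60 min: 06:30–07:30.

06:30–07:30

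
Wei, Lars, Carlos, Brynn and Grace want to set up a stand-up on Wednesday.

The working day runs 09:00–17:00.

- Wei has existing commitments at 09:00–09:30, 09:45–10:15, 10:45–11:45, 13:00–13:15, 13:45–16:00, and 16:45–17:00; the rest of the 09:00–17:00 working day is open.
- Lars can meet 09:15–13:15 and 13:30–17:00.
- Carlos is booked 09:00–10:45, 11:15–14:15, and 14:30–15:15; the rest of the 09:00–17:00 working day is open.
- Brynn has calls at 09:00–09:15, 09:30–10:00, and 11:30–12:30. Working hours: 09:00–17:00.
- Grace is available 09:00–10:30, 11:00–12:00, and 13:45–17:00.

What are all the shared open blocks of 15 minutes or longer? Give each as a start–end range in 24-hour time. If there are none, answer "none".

Wei free within 09:00–17:00: 09:30–09:45, 10:15–10:45, 11:45–13:00, 13:15–13:45, 16:00–16:45.
Carlos free within 09:00–17:00: 10:45–11:15, 14:15–14:30, 15:15–17:00.
Brynn free within 09:00–17:00: 09:15–09:30, 10:00–11:30, 12:30–17:00.
Wei ∩ Lars: 09:30–09:45, 10:15–10:45, 11:45–13:00, 13:30–13:45, 16:00–16:45.
Wei ∩ Lars ∩ Carlos: 16:00–16:45.
Wei ∩ Lars ∩ Carlos ∩ Brynn: 16:00–16:45.
Wei ∩ Lars ∩ Carlos ∩ Brynn ∩ Grace: 16:00–16:45.
Windows ≥ 15 min: 16:00–16:45.

16:00–16:45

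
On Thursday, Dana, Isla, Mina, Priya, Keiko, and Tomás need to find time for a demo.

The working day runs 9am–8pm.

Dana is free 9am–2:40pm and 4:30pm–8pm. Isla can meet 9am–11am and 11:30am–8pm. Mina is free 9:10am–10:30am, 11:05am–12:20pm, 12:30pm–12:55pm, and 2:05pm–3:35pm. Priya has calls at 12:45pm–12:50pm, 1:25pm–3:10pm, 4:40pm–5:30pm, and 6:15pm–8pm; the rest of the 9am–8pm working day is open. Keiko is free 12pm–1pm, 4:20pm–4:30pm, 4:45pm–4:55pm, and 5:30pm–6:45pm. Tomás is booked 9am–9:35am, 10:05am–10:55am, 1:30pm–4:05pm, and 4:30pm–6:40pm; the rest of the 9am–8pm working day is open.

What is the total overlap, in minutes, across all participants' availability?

Priya free within 09:00–20:00: 09:00–12:45, 12:50–13:25, 15:10–16:40, 17:30–18:15.
Tomás free within 09:00–20:00: 09:35–10:05, 10:55–13:30, 16:05–16:30, 18:40–20:00.
Dana ∩ Isla: 09:00–11:00, 11:30–14:40, 16:30–20:00.
Dana ∩ Isla ∩ Mina: 09:10–10:30, 11:30–12:20, 12:30–12:55, 14:05–14:40.
Dana ∩ Isla ∩ Mina ∩ Priya: 09:10–10:30, 11:30–12:20, 12:30–12:45, 12:50–12:55.
Dana ∩ Isla ∩ Mina ∩ Priya ∩ Keiko: 12:00–12:20, 12:30–12:45, 12:50–12:55.
Dana ∩ Isla ∩ Mina ∩ Priya ∩ Keiko ∩ Tomás: 12:00–12:20, 12:30–12:45, 12:50–12:55.
Total common minutes: 20 + 15 + 5 = 40.

40 minutes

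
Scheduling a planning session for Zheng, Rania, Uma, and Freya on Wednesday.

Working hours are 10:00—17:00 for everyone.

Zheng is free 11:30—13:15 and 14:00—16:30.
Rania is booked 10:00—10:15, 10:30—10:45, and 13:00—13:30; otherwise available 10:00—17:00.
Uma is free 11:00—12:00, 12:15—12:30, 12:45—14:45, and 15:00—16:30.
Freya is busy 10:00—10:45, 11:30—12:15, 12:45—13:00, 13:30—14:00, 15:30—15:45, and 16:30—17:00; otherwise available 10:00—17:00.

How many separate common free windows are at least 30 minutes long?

3

Rania free within 10:00–17:00: 10:15–10:30, 10:45–13:00, 13:30–17:00.
Freya free within 10:00–17:00: 10:45–11:30, 12:15–12:45, 13:00–13:30, 14:00–15:30, 15:45–16:30.
Zheng ∩ Rania: 11:30–13:00, 14:00–16:30.
Zheng ∩ Rania ∩ Uma: 11:30–12:00, 12:15–12:30, 12:45–13:00, 14:00–14:45, 15:00–16:30.
Zheng ∩ Rania ∩ Uma ∩ Freya: 12:15–12:30, 14:00–14:45, 15:00–15:30, 15:45–16:30.
Windows ≥ 30 min: 14:00–14:45, 15:00–15:30, 15:45–16:30.
That's 3 windows.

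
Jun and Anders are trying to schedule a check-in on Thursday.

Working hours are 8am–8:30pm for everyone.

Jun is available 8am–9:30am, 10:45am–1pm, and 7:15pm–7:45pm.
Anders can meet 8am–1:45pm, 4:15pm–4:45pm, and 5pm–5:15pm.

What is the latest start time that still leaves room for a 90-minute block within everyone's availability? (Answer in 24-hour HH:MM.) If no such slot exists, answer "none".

11:30

Jun ∩ Anders: 08:00–09:30, 10:45–13:00.
Windows ≥ 90 min: 08:00–09:30, 10:45–13:00.
Latest start in the last window 10:45–13:00 is 13:00 − 90 min = 11:30.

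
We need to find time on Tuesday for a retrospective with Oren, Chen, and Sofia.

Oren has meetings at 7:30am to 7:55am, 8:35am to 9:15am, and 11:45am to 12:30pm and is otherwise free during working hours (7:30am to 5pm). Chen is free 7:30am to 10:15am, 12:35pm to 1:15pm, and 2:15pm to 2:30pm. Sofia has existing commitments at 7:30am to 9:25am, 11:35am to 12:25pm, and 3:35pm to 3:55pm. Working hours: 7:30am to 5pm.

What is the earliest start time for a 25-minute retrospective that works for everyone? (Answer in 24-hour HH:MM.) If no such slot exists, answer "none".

09:25

Oren free within 07:30–17:00: 07:55–08:35, 09:15–11:45, 12:30–17:00.
Sofia free within 07:30–17:00: 09:25–11:35, 12:25–15:35, 15:55–17:00.
Oren ∩ Chen: 07:55–08:35, 09:15–10:15, 12:35–13:15, 14:15–14:30.
Oren ∩ Chen ∩ Sofia: 09:25–10:15, 12:35–13:15, 14:15–14:30.
Windows ≥ 25 min: 09:25–10:15, 12:35–13:15.
Earliest such window starts at 09:25.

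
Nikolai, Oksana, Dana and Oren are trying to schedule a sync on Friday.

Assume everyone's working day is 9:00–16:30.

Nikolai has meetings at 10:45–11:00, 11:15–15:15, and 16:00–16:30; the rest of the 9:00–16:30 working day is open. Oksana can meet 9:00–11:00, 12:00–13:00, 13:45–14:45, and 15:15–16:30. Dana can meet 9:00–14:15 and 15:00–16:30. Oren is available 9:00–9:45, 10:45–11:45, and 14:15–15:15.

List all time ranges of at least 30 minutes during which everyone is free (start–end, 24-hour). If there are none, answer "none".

09:00–09:45

Nikolai free within 09:00–16:30: 09:00–10:45, 11:00–11:15, 15:15–16:00.
Nikolai ∩ Oksana: 09:00–10:45, 15:15–16:00.
Nikolai ∩ Oksana ∩ Dana: 09:00–10:45, 15:15–16:00.
Nikolai ∩ Oksana ∩ Dana ∩ Oren: 09:00–09:45.
Windows ≥ 30 min: 09:00–09:45.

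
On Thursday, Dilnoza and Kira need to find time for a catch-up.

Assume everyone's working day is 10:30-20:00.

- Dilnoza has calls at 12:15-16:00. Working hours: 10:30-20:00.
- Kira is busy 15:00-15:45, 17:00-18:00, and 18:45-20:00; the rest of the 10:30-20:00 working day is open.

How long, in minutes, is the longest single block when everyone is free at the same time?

105 minutes

Dilnoza free within 10:30–20:00: 10:30–12:15, 16:00–20:00.
Kira free within 10:30–20:00: 10:30–15:00, 15:45–17:00, 18:00–18:45.
Dilnoza ∩ Kira: 10:30–12:15, 16:00–17:00, 18:00–18:45.
Common window lengths: 105, 60, 45 min; longest is 105.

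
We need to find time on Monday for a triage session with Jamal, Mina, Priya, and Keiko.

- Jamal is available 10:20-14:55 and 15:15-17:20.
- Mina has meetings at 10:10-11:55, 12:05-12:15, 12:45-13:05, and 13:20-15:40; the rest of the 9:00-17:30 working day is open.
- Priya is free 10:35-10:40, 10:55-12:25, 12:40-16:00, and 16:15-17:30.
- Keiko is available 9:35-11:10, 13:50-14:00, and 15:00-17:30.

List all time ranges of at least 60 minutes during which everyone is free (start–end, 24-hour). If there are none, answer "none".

16:15–17:20

Mina free within 09:00–17:30: 09:00–10:10, 11:55–12:05, 12:15–12:45, 13:05–13:20, 15:40–17:30.
Jamal ∩ Mina: 11:55–12:05, 12:15–12:45, 13:05–13:20, 15:40–17:20.
Jamal ∩ Mina ∩ Priya: 11:55–12:05, 12:15–12:25, 12:40–12:45, 13:05–13:20, 15:40–16:00, 16:15–17:20.
Jamal ∩ Mina ∩ Priya ∩ Keiko: 15:40–16:00, 16:15–17:20.
Windows ≥ 60 min: 16:15–17:20.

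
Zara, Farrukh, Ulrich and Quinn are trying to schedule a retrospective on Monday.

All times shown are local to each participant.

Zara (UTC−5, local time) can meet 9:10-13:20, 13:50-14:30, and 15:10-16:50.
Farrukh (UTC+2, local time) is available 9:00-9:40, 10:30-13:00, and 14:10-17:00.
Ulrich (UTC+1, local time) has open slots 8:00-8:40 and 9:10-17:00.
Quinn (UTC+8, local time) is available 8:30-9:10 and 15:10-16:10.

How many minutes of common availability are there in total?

Zara → UTC: 14:10–18:20, 18:50–19:30, 20:10–21:50.
Farrukh → UTC: 07:00–07:40, 08:30–11:00, 12:10–15:00.
Ulrich → UTC: 07:00–07:40, 08:10–16:00.
Quinn → UTC: 00:30–01:10, 07:10–08:10.
Zara ∩ Farrukh: 14:10–15:00.
Zara ∩ Farrukh ∩ Ulrich: 14:10–15:00.
Zara ∩ Farrukh ∩ Ulrich ∩ Quinn: (none).
Total common minutes: 0.

0 minutes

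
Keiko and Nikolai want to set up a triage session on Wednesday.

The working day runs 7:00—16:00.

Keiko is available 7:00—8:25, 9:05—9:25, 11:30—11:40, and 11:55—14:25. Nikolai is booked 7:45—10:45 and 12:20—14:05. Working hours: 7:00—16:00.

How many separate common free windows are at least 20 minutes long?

Nikolai free within 07:00–16:00: 07:00–07:45, 10:45–12:20, 14:05–16:00.
Keiko ∩ Nikolai: 07:00–07:45, 11:30–11:40, 11:55–12:20, 14:05–14:25.
Windows ≥ 20 min: 07:00–07:45, 11:55–12:20, 14:05–14:25.
That's 3 windows.

3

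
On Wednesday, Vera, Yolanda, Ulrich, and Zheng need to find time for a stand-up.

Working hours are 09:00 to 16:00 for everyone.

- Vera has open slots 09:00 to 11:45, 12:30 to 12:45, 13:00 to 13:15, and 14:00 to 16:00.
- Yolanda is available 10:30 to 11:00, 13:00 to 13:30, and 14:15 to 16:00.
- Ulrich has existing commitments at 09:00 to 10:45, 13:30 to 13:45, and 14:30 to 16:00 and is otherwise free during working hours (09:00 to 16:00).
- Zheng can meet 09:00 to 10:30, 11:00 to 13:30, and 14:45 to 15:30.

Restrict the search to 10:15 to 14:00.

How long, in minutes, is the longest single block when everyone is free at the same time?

Ulrich free within 09:00–16:00: 10:45–13:30, 13:45–14:30.
Vera ∩ Yolanda: 10:30–11:00, 13:00–13:15, 14:15–16:00.
Vera ∩ Yolanda ∩ Ulrich: 10:45–11:00, 13:00–13:15, 14:15–14:30.
Vera ∩ Yolanda ∩ Ulrich ∩ Zheng: 13:00–13:15.
Restricted to 10:15–14:00: 13:00–13:15.
Single common window of 15 minutes.

15 minutes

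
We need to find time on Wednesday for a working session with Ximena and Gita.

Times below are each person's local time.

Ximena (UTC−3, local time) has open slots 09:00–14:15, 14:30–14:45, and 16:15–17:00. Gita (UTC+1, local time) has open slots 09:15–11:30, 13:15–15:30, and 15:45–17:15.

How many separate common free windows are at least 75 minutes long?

2

Ximena → UTC: 12:00–17:15, 17:30–17:45, 19:15–20:00.
Gita → UTC: 08:15–10:30, 12:15–14:30, 14:45–16:15.
Ximena ∩ Gita: 12:15–14:30, 14:45–16:15.
Windows ≥ 75 min: 12:15–14:30, 14:45–16:15.
That's 2 windows.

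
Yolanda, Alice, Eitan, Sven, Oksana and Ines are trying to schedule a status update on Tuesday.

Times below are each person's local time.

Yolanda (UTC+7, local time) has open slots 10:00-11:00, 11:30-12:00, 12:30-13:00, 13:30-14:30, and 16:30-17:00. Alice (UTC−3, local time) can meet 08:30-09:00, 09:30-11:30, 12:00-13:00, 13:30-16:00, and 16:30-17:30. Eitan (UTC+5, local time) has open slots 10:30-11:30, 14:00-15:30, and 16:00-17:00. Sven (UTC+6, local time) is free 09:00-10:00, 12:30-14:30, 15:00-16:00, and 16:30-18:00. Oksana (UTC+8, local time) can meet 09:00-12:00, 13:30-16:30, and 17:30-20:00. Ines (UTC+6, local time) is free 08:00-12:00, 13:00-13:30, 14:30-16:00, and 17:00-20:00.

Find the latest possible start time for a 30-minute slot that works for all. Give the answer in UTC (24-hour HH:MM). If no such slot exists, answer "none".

Yolanda → UTC: 03:00–04:00, 04:30–05:00, 05:30–06:00, 06:30–07:30, 09:30–10:00.
Alice → UTC: 11:30–12:00, 12:30–14:30, 15:00–16:00, 16:30–19:00, 19:30–20:30.
Eitan → UTC: 05:30–06:30, 09:00–10:30, 11:00–12:00.
Sven → UTC: 03:00–04:00, 06:30–08:30, 09:00–10:00, 10:30–12:00.
Oksana → UTC: 01:00–04:00, 05:30–08:30, 09:30–12:00.
Ines → UTC: 02:00–06:00, 07:00–07:30, 08:30–10:00, 11:00–14:00.
Yolanda ∩ Alice: (none).
Yolanda ∩ Alice ∩ Eitan: (none).
Yolanda ∩ Alice ∩ Eitan ∩ Sven: (none).
Yolanda ∩ Alice ∩ Eitan ∩ Sven ∩ Oksana: (none).
Yolanda ∩ Alice ∩ Eitan ∩ Sven ∩ Oksana ∩ Ines: (none).
Windows ≥ 30 min: (none).

none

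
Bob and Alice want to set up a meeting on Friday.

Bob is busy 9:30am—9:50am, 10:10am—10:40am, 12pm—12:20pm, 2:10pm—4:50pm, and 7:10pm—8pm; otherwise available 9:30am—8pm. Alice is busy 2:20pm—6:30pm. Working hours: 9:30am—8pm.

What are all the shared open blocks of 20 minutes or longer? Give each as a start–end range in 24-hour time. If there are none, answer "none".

09:50–10:10, 10:40–12:00, 12:20–14:10, 18:30–19:10

Bob free within 09:30–20:00: 09:50–10:10, 10:40–12:00, 12:20–14:10, 16:50–19:10.
Alice free within 09:30–20:00: 09:30–14:20, 18:30–20:00.
Bob ∩ Alice: 09:50–10:10, 10:40–12:00, 12:20–14:10, 18:30–19:10.
Windows ≥ 20 min: 09:50–10:10, 10:40–12:00, 12:20–14:10, 18:30–19:10.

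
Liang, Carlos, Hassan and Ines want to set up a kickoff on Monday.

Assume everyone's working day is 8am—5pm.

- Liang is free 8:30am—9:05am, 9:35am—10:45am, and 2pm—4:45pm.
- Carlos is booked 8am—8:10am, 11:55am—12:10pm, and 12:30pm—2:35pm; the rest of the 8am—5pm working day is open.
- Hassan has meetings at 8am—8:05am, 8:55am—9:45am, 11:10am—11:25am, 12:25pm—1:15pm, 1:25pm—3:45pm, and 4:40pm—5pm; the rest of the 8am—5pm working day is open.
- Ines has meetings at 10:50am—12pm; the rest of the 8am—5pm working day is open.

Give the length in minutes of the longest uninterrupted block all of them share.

60 minutes

Carlos free within 08:00–17:00: 08:10–11:55, 12:10–12:30, 14:35–17:00.
Hassan free within 08:00–17:00: 08:05–08:55, 09:45–11:10, 11:25–12:25, 13:15–13:25, 15:45–16:40.
Ines free within 08:00–17:00: 08:00–10:50, 12:00–17:00.
Liang ∩ Carlos: 08:30–09:05, 09:35–10:45, 14:35–16:45.
Liang ∩ Carlos ∩ Hassan: 08:30–08:55, 09:45–10:45, 15:45–16:40.
Liang ∩ Carlos ∩ Hassan ∩ Ines: 08:30–08:55, 09:45–10:45, 15:45–16:40.
Common window lengths: 25, 60, 55 min; longest is 60.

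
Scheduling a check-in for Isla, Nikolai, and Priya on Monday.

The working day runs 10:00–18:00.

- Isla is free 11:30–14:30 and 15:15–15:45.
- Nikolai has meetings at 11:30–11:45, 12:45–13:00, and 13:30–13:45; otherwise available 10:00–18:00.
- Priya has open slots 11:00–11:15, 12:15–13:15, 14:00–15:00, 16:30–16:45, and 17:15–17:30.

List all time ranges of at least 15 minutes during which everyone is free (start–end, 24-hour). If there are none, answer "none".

Nikolai free within 10:00–18:00: 10:00–11:30, 11:45–12:45, 13:00–13:30, 13:45–18:00.
Isla ∩ Nikolai: 11:45–12:45, 13:00–13:30, 13:45–14:30, 15:15–15:45.
Isla ∩ Nikolai ∩ Priya: 12:15–12:45, 13:00–13:15, 14:00–14:30.
Windows ≥ 15 min: 12:15–12:45, 13:00–13:15, 14:00–14:30.

12:15–12:45, 13:00–13:15, 14:00–14:30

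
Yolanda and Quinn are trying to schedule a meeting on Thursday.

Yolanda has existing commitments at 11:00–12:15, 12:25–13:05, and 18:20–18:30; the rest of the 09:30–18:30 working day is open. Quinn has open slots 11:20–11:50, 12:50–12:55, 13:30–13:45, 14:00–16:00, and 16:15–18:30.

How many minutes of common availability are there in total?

Yolanda free within 09:30–18:30: 09:30–11:00, 12:15–12:25, 13:05–18:20.
Yolanda ∩ Quinn: 13:30–13:45, 14:00–16:00, 16:15–18:20.
Total common minutes: 15 + 120 + 125 = 260.

260 minutes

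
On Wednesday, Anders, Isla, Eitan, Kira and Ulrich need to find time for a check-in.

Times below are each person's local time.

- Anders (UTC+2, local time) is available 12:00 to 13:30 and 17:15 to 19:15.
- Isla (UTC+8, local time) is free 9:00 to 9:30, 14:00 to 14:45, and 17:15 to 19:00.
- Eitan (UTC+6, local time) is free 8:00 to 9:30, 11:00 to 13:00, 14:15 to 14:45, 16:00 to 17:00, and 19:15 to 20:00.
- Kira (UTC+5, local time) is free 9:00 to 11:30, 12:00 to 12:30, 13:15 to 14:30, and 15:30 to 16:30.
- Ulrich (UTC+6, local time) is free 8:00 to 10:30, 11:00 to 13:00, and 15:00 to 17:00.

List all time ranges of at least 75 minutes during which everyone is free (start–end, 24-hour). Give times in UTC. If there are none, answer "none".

none

Anders → UTC: 10:00–11:30, 15:15–17:15.
Isla → UTC: 01:00–01:30, 06:00–06:45, 09:15–11:00.
Eitan → UTC: 02:00–03:30, 05:00–07:00, 08:15–08:45, 10:00–11:00, 13:15–14:00.
Kira → UTC: 04:00–06:30, 07:00–07:30, 08:15–09:30, 10:30–11:30.
Ulrich → UTC: 02:00–04:30, 05:00–07:00, 09:00–11:00.
Anders ∩ Isla: 10:00–11:00.
Anders ∩ Isla ∩ Eitan: 10:00–11:00.
Anders ∩ Isla ∩ Eitan ∩ Kira: 10:30–11:00.
Anders ∩ Isla ∩ Eitan ∩ Kira ∩ Ulrich: 10:30–11:00.
Windows ≥ 75 min: (none).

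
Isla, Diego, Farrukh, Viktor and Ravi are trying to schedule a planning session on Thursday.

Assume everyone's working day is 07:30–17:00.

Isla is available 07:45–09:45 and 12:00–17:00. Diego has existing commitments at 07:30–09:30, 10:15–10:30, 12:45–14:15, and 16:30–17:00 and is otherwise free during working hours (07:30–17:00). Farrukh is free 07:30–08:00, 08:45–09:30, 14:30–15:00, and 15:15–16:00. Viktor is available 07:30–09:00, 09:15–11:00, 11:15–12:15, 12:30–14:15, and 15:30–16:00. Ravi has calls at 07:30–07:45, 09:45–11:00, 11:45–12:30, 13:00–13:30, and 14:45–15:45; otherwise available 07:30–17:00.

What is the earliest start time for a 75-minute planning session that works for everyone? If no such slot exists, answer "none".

Diego free within 07:30–17:00: 09:30–10:15, 10:30–12:45, 14:15–16:30.
Ravi free within 07:30–17:00: 07:45–09:45, 11:00–11:45, 12:30–13:00, 13:30–14:45, 15:45–17:00.
Isla ∩ Diego: 09:30–09:45, 12:00–12:45, 14:15–16:30.
Isla ∩ Diego ∩ Farrukh: 14:30–15:00, 15:15–16:00.
Isla ∩ Diego ∩ Farrukh ∩ Viktor: 15:30–16:00.
Isla ∩ Diego ∩ Farrukh ∩ Viktor ∩ Ravi: 15:45–16:00.
Windows ≥ 75 min: (none).

none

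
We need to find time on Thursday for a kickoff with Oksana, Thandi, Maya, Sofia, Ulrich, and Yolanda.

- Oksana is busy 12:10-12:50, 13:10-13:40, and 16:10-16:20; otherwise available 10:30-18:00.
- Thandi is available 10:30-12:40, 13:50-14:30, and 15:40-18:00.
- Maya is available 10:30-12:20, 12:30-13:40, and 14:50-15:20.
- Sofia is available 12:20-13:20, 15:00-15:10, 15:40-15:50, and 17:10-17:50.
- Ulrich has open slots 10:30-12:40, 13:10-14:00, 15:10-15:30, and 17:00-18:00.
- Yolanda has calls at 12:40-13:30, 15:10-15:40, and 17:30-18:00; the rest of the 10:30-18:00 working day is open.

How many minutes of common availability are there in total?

0 minutes

Oksana free within 10:30–18:00: 10:30–12:10, 12:50–13:10, 13:40–16:10, 16:20–18:00.
Yolanda free within 10:30–18:00: 10:30–12:40, 13:30–15:10, 15:40–17:30.
Oksana ∩ Thandi: 10:30–12:10, 13:50–14:30, 15:40–16:10, 16:20–18:00.
Oksana ∩ Thandi ∩ Maya: 10:30–12:10.
Oksana ∩ Thandi ∩ Maya ∩ Sofia: (none).
Oksana ∩ Thandi ∩ Maya ∩ Sofia ∩ Ulrich: (none).
Oksana ∩ Thandi ∩ Maya ∩ Sofia ∩ Ulrich ∩ Yolanda: (none).
Total common minutes: 0.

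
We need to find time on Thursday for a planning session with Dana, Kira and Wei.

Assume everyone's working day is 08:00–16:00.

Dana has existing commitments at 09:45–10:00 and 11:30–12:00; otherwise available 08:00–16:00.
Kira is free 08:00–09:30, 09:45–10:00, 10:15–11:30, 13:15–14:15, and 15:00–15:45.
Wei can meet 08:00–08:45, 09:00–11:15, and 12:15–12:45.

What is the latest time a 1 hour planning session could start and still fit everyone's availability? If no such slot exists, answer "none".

Dana free within 08:00–16:00: 08:00–09:45, 10:00–11:30, 12:00–16:00.
Dana ∩ Kira: 08:00–09:30, 10:15–11:30, 13:15–14:15, 15:00–15:45.
Dana ∩ Kira ∩ Wei: 08:00–08:45, 09:00–09:30, 10:15–11:15.
Windows ≥ 60 min: 10:15–11:15.
Latest start in the last window 10:15–11:15 is 11:15 − 60 min = 10:15.

10:15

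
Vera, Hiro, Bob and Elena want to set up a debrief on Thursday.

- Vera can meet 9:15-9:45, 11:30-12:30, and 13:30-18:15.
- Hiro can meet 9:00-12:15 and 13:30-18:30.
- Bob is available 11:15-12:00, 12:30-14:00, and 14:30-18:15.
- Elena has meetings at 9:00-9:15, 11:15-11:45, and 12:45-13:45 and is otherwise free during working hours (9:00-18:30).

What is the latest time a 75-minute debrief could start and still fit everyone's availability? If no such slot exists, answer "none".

17:00

Elena free within 09:00–18:30: 09:15–11:15, 11:45–12:45, 13:45–18:30.
Vera ∩ Hiro: 09:15–09:45, 11:30–12:15, 13:30–18:15.
Vera ∩ Hiro ∩ Bob: 11:30–12:00, 13:30–14:00, 14:30–18:15.
Vera ∩ Hiro ∩ Bob ∩ Elena: 11:45–12:00, 13:45–14:00, 14:30–18:15.
Windows ≥ 75 min: 14:30–18:15.
Latest start in the last window 14:30–18:15 is 18:15 − 75 min = 17:00.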